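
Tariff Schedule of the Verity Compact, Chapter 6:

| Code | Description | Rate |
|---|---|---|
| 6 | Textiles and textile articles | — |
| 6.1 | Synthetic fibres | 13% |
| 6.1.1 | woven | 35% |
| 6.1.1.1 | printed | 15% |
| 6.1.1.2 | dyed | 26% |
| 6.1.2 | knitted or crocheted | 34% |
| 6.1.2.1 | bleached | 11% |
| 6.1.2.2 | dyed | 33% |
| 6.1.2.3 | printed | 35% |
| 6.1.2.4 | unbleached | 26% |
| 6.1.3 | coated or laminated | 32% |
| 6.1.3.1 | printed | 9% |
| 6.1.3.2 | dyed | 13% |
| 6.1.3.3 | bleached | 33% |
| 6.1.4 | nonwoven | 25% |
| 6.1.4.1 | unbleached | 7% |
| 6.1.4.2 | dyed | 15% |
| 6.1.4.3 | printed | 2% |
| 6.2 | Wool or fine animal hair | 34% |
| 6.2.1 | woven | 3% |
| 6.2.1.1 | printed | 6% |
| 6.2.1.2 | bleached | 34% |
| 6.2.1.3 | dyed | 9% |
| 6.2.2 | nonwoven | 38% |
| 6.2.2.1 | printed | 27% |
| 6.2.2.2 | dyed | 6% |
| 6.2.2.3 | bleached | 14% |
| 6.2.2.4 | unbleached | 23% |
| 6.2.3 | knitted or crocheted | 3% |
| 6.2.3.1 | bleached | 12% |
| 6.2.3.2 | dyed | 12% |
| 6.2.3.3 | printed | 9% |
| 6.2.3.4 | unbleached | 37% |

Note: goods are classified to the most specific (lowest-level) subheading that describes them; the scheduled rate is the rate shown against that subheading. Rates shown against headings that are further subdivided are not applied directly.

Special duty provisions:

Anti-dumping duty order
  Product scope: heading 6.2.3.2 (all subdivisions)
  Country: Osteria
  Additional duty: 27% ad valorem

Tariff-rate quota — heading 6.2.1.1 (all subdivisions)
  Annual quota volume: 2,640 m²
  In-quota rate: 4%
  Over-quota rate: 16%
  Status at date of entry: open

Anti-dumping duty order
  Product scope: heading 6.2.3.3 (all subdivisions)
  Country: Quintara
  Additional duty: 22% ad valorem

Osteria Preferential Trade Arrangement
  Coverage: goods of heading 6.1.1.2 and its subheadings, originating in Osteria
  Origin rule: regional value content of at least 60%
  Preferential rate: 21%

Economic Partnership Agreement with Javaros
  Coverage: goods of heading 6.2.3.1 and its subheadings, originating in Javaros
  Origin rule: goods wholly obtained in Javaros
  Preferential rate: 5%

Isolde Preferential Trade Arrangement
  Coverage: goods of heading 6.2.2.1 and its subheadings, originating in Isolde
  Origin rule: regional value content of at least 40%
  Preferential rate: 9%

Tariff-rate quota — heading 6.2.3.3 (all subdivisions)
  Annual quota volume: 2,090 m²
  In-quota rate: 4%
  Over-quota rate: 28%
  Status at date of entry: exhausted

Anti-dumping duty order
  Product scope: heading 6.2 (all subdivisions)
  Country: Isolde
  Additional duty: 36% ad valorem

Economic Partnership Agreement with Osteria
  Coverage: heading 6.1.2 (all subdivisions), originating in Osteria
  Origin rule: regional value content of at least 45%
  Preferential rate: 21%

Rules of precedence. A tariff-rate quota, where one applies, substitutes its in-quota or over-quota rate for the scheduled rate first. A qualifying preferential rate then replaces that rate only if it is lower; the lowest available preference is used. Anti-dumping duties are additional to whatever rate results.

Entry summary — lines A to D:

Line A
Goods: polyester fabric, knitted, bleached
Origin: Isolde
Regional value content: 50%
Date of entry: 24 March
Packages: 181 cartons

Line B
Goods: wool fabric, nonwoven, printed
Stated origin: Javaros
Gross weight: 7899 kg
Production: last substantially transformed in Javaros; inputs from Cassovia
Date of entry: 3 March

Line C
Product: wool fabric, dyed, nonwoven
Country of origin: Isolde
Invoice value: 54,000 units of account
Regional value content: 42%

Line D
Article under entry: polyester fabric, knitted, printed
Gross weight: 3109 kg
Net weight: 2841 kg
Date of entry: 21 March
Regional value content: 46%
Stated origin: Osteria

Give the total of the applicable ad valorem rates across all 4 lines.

Line A: polyester → 6.1; knitted → 6.1.2; bleached → 6.1.2.1. Scheduled 11%. Isolde agreement on 6.2.2.1: 6.1.2.1 not covered. → 11%.
Line B: wool → 6.2; nonwoven → 6.2.2; printed → 6.2.2.1. Scheduled 27%. Javaros agreement on 6.2.3.1: 6.2.2.1 not covered. → 27%.
Line C: wool → 6.2; nonwoven → 6.2.2; dyed → 6.2.2.2. Scheduled 6%. Isolde agreement on 6.2.2.1: 6.2.2.2 not covered; anti-dumping (Isolde, 6.2): +36%; total 6% + 36% = 42%. → 42%.
Line D: polyester → 6.1; knitted → 6.1.2; printed → 6.1.2.3. Scheduled 35%. Osteria agreement on 6.1.1.2: 6.1.2.3 not covered; Osteria agreement on 6.1.2: RVC ≥ 45% → 21% available; preferential 21%. → 21%.
Sum: 11% + 27% + 42% + 21% = 101%.

101%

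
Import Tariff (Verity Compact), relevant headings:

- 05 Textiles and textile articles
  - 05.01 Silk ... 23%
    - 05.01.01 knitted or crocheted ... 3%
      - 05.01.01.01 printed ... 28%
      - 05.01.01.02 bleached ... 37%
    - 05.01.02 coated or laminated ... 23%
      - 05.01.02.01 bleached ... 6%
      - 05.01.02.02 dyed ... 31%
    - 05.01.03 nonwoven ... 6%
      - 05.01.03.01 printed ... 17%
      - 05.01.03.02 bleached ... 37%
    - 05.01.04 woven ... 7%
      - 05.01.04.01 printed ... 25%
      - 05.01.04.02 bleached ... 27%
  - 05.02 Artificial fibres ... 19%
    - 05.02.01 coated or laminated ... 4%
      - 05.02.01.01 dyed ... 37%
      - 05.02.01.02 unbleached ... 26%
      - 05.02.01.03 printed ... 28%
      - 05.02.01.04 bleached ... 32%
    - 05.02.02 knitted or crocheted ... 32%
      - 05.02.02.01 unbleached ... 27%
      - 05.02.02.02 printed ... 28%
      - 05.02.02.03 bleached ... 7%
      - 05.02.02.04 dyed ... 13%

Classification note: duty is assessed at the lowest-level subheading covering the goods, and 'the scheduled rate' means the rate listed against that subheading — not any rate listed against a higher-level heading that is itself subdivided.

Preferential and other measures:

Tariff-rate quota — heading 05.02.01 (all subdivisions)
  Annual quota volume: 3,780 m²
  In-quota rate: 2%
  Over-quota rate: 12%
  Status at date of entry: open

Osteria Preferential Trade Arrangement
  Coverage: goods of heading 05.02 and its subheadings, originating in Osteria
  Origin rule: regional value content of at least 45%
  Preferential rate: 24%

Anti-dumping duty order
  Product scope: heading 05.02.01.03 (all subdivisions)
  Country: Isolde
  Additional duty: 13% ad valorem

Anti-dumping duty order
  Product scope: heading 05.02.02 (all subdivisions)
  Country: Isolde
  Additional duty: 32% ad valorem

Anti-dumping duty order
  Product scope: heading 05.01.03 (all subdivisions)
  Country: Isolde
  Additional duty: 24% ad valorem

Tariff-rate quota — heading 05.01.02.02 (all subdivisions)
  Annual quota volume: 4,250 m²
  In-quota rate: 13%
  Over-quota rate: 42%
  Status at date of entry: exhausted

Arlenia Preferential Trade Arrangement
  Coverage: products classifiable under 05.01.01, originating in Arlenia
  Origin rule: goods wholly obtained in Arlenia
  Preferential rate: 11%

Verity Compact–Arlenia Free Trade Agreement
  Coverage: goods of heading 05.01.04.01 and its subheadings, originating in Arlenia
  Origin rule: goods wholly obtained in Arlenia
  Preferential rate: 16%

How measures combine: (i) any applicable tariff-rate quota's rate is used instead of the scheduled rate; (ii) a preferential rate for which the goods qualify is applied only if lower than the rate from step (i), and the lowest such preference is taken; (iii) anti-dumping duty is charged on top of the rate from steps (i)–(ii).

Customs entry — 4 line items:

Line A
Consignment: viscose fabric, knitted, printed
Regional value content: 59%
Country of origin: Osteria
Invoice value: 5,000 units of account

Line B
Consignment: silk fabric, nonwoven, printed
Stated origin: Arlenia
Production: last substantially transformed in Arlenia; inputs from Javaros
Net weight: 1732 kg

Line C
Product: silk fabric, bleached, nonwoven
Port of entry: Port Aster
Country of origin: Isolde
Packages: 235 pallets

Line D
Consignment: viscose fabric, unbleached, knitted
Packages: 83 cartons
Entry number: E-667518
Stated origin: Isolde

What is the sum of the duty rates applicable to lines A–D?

Line A: viscose → 05.02; knitted → 05.02.02; printed → 05.02.02.02. Scheduled 28%. Osteria agreement on 05.02: RVC ≥ 45% → 24% available; preferential 24%. → 24%.
Line B: silk → 05.01; nonwoven → 05.01.03; printed → 05.01.03.01. Scheduled 17%. Arlenia agreement on 05.01.01: 05.01.03.01 not covered; Arlenia agreement on 05.01.04.01: 05.01.03.01 not covered. → 17%.
Line C: silk → 05.01; nonwoven → 05.01.03; bleached → 05.01.03.02. Scheduled 37%. anti-dumping (Isolde, 05.01.03): +24%; total 37% + 24% = 61%. → 61%.
Line D: viscose → 05.02; knitted → 05.02.02; unbleached → 05.02.02.01. Scheduled 27%. anti-dumping (Isolde, 05.02.02): +32%; total 27% + 32% = 59%. → 59%.
Sum: 24% + 17% + 61% + 59% = 161%.

161%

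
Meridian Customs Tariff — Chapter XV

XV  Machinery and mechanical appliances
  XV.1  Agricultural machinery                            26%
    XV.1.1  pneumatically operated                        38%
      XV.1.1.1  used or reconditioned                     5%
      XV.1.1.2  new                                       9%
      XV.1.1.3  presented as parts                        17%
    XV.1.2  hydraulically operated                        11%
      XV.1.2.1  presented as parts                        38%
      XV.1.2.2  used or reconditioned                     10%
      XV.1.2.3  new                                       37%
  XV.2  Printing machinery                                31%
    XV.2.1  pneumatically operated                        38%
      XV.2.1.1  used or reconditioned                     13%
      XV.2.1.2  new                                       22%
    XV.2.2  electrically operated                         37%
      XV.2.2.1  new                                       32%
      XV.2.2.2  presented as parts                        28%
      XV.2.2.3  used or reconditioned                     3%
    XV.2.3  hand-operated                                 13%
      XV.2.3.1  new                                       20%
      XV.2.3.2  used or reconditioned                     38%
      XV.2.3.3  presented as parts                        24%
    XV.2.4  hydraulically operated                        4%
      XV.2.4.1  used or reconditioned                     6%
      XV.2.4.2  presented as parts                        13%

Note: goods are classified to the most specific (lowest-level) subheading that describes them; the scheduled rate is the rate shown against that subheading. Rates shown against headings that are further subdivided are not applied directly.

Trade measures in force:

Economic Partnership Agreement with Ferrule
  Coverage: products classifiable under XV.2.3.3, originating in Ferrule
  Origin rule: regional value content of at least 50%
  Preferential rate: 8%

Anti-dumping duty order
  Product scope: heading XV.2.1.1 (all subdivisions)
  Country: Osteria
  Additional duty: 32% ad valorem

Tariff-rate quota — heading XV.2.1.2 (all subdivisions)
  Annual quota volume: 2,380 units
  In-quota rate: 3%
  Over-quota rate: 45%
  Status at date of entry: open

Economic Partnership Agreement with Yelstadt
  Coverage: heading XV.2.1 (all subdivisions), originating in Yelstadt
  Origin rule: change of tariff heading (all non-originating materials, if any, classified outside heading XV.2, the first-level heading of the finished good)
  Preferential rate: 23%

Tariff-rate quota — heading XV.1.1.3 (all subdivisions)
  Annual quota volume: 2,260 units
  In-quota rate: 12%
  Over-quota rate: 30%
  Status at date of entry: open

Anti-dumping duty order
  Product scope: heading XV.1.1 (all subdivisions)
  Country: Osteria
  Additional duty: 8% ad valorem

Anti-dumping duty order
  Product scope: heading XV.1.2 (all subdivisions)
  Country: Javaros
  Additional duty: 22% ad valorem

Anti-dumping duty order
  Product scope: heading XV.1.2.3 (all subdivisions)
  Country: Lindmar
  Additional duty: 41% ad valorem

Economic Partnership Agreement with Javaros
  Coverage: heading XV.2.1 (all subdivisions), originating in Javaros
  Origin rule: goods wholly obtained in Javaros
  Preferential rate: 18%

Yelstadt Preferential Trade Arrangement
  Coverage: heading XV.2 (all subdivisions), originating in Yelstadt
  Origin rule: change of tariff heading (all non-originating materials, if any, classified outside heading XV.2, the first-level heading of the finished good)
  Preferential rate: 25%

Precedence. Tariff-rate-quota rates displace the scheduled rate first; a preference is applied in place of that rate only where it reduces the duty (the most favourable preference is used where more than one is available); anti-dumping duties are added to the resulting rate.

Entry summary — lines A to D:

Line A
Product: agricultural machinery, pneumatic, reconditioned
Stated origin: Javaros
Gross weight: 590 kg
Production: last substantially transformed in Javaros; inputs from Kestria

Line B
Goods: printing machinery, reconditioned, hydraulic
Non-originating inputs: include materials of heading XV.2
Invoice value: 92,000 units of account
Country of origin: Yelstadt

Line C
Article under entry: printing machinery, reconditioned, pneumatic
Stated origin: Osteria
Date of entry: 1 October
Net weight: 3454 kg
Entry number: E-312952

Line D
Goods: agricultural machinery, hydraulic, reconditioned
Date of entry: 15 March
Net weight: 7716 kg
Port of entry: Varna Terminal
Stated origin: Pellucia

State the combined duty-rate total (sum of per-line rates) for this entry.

Line A: agricultural → XV.1; pneumatic → XV.1.1; reconditioned → XV.1.1.1. Scheduled 5%. Javaros agreement on XV.2.1: XV.1.1.1 not covered. → 5%.
Line B: printing → XV.2; hydraulic → XV.2.4; reconditioned → XV.2.4.1. Scheduled 6%. Yelstadt agreement on XV.2.1: XV.2.4.1 not covered; Yelstadt agreement on XV.2: CTH not met. → 6%.
Line C: printing → XV.2; pneumatic → XV.2.1; reconditioned → XV.2.1.1. Scheduled 13%. anti-dumping (Osteria, XV.2.1.1): +32%; total 13% + 32% = 45%. → 45%.
Line D: agricultural → XV.1; hydraulic → XV.1.2; reconditioned → XV.1.2.2. Scheduled 10%. No special measure applies. → 10%.
Sum: 5% + 6% + 45% + 10% = 66%.

66%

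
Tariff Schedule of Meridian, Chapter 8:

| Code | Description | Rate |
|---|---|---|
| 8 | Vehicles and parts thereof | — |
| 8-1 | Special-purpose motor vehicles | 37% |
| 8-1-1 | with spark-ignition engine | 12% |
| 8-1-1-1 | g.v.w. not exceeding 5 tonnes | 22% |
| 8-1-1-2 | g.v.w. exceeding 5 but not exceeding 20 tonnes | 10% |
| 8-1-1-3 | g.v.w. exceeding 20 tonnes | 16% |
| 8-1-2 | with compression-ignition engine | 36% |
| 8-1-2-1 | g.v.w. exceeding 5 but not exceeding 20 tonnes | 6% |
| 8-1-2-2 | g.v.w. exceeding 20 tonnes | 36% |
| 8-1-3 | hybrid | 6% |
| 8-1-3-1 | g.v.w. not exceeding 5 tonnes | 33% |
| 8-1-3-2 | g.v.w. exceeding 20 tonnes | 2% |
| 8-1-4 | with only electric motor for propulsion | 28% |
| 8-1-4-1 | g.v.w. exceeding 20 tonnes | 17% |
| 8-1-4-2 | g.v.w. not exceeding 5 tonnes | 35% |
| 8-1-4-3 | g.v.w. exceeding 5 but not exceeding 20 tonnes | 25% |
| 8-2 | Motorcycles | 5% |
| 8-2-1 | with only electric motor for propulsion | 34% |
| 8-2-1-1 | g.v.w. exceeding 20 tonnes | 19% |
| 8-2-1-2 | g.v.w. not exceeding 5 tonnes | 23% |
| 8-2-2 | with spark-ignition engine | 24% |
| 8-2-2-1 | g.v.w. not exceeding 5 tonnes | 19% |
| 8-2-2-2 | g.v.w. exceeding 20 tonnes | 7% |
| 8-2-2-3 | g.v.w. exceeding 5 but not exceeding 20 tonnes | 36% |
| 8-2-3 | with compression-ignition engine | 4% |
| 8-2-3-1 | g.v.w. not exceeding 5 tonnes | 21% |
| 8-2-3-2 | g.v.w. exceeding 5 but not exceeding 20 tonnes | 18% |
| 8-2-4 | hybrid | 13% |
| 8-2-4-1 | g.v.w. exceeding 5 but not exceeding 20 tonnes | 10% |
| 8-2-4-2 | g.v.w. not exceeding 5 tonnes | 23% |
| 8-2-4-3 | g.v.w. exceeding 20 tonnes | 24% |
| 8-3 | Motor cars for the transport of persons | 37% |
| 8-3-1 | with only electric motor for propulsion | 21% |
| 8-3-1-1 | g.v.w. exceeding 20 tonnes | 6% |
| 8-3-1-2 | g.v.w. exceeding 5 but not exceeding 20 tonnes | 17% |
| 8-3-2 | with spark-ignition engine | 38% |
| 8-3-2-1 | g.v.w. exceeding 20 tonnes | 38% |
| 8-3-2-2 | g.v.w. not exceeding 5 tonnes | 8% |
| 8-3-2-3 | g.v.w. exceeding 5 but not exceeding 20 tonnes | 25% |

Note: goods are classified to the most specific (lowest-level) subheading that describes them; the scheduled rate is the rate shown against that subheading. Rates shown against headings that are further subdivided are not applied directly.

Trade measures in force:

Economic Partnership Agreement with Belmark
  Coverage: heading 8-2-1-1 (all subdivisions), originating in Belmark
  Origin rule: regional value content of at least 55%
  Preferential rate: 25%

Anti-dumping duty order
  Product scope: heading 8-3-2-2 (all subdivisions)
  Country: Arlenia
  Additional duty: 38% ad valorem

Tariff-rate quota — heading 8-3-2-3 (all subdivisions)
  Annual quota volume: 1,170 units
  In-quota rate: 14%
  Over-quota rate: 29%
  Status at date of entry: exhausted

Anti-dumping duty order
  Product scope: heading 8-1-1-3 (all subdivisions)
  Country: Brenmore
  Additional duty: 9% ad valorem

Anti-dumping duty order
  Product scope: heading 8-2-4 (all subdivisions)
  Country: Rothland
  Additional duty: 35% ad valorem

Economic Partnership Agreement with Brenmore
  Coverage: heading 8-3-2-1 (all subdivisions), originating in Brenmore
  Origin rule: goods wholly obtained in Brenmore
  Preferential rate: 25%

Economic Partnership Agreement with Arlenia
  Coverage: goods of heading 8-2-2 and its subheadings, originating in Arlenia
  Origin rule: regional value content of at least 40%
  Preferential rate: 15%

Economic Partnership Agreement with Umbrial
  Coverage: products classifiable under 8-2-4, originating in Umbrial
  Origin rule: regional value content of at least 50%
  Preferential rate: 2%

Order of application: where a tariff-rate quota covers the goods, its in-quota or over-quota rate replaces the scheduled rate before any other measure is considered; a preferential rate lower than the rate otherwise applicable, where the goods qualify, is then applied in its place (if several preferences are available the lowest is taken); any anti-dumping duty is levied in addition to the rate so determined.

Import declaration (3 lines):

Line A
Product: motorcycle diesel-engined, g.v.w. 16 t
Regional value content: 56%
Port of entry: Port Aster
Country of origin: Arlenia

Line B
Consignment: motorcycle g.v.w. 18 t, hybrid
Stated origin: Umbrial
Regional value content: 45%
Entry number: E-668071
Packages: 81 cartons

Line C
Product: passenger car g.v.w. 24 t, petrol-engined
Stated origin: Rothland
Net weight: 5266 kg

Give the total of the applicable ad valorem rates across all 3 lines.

Line A: motorcycle → 8-2; diesel-engined → 8-2-3; g.v.w. 16 t → 8-2-3-2. Scheduled 18%. Arlenia agreement on 8-2-2: 8-2-3-2 not covered. → 18%.
Line B: motorcycle → 8-2; hybrid → 8-2-4; g.v.w. 18 t → 8-2-4-1. Scheduled 10%. Umbrial agreement on 8-2-4: RVC < 50%. → 10%.
Line C: passenger car → 8-3; petrol-engined → 8-3-2; g.v.w. 24 t → 8-3-2-1. Scheduled 38%. No special measure applies. → 38%.
Sum: 18% + 10% + 38% = 66%.

66%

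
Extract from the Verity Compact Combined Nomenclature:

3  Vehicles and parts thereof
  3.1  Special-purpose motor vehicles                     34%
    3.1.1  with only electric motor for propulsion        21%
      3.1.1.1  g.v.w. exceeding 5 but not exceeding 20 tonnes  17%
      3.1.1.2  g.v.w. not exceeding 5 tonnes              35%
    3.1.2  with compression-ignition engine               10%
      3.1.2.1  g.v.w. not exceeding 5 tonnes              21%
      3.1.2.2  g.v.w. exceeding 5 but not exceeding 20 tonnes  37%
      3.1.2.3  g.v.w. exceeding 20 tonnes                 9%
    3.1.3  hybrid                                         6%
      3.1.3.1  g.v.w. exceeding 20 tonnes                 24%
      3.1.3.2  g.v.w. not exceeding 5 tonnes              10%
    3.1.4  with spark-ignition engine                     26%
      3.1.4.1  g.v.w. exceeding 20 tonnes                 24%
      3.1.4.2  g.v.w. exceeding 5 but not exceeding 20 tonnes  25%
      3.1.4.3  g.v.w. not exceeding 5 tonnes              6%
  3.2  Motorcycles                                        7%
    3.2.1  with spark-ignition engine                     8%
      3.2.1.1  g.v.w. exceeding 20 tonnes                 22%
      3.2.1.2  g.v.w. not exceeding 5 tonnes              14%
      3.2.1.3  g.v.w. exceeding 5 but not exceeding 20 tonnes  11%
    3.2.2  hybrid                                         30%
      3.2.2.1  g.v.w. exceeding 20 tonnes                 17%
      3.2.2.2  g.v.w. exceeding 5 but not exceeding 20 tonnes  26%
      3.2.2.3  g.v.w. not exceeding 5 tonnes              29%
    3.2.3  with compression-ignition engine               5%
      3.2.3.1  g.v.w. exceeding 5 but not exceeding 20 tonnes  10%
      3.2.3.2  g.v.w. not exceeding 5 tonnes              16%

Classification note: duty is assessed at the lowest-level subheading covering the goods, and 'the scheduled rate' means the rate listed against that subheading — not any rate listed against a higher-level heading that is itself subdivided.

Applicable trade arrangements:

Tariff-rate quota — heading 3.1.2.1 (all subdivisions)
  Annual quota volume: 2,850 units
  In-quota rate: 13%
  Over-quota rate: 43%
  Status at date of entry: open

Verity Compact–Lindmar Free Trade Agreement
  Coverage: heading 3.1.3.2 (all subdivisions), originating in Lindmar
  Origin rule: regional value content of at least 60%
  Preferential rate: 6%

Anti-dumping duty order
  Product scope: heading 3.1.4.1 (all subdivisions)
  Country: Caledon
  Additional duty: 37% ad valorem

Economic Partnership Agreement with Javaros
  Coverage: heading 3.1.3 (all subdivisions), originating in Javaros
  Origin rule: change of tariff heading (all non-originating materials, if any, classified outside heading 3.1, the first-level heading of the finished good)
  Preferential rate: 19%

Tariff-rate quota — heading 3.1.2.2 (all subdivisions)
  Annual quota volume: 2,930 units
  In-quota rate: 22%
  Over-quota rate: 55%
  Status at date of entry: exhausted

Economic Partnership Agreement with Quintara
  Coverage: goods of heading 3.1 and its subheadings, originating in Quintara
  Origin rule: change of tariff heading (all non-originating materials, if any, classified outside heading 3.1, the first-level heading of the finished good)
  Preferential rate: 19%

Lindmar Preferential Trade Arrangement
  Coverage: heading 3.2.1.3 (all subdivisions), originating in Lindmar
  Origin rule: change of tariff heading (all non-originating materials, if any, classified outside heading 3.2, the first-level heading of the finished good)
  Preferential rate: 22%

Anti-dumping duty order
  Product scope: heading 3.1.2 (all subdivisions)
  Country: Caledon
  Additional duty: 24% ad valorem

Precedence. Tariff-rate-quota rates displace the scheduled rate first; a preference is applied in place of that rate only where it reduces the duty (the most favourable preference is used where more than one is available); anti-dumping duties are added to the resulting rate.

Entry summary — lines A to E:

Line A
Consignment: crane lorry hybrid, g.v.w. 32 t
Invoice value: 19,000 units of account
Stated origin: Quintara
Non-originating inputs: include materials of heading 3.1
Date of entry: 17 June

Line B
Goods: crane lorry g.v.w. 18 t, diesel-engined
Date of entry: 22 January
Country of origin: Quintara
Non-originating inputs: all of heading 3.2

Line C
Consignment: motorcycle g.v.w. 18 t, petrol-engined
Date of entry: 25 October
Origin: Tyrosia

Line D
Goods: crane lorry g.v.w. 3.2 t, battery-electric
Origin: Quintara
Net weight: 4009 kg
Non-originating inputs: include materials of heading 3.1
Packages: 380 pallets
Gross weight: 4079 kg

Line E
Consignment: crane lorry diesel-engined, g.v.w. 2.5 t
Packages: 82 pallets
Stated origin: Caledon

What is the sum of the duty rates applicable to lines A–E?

126%

Line A: crane lorry → 3.1; hybrid → 3.1.3; g.v.w. 32 t → 3.1.3.1. Scheduled 24%. Quintara agreement on 3.1: CTH not met. → 24%.
Line B: crane lorry → 3.1; diesel-engined → 3.1.2; g.v.w. 18 t → 3.1.2.2. Scheduled 37%. quota on 3.1.2.2 exhausted → over-quota 55%; Quintara agreement on 3.1: CTH met → 19% available; preferential 19%. → 19%.
Line C: motorcycle → 3.2; petrol-engined → 3.2.1; g.v.w. 18 t → 3.2.1.3. Scheduled 11%. No special measure applies. → 11%.
Line D: crane lorry → 3.1; battery-electric → 3.1.1; g.v.w. 3.2 t → 3.1.1.2. Scheduled 35%. Quintara agreement on 3.1: CTH not met. → 35%.
Line E: crane lorry → 3.1; diesel-engined → 3.1.2; g.v.w. 2.5 t → 3.1.2.1. Scheduled 21%. quota on 3.1.2.1 open → in-quota 13%; anti-dumping (Caledon, 3.1.2): +24%; total 13% + 24% = 37%. → 37%.
Sum: 24% + 19% + 11% + 35% + 37% = 126%.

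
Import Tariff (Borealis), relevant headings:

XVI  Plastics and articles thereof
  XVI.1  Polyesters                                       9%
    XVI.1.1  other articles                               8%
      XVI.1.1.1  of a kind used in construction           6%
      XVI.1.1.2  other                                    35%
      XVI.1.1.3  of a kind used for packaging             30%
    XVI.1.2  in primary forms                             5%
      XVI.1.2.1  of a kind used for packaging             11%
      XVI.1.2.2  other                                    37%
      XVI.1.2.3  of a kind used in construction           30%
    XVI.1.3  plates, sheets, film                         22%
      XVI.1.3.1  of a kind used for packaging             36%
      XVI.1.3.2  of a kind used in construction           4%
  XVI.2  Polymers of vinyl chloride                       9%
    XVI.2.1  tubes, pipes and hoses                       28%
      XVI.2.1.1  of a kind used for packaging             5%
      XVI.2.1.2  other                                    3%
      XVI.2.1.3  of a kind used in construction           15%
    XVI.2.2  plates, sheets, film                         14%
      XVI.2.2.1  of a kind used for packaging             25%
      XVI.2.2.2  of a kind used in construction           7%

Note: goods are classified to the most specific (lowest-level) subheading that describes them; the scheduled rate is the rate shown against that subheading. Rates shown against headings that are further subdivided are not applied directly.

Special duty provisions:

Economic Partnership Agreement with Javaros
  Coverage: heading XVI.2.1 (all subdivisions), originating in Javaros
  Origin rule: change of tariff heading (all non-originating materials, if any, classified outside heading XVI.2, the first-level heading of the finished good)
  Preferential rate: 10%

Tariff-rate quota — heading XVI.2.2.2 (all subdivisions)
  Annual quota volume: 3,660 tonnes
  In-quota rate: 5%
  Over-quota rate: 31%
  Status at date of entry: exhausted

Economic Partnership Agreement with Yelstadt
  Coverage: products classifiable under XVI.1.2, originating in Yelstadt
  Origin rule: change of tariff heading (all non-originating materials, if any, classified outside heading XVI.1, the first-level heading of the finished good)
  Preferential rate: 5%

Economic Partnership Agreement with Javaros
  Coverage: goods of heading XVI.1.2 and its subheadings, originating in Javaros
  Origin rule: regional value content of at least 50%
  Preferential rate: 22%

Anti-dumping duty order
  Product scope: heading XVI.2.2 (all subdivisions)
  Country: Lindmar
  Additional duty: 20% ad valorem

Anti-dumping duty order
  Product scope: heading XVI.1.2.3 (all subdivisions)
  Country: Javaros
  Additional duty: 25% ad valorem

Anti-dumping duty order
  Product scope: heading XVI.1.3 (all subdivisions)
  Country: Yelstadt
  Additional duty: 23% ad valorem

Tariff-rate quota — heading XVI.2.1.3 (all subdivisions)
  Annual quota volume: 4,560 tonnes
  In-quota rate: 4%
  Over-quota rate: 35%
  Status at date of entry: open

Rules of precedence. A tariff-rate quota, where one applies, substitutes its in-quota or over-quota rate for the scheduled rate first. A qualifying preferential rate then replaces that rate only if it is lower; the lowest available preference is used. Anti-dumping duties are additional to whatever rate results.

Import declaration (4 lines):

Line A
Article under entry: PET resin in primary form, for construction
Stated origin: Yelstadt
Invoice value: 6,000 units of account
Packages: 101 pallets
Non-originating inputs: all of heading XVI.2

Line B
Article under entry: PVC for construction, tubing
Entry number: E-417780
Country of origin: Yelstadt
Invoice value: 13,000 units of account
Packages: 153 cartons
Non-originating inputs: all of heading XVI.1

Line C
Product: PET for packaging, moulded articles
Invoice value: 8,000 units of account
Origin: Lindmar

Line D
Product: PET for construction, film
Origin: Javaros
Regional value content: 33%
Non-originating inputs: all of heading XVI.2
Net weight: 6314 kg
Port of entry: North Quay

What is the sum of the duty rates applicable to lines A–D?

43%

Line A: PET → XVI.1; resin in primary form → XVI.1.2; for construction → XVI.1.2.3. Scheduled 30%. Yelstadt agreement on XVI.1.2: CTH met → 5% available; preferential 5%. → 5%.
Line B: PVC → XVI.2; tubing → XVI.2.1; for construction → XVI.2.1.3. Scheduled 15%. quota on XVI.2.1.3 open → in-quota 4%; Yelstadt agreement on XVI.1.2: XVI.2.1.3 not covered. → 4%.
Line C: PET → XVI.1; moulded articles → XVI.1.1; for packaging → XVI.1.1.3. Scheduled 30%. No special measure applies. → 30%.
Line D: PET → XVI.1; film → XVI.1.3; for construction → XVI.1.3.2. Scheduled 4%. Javaros agreement on XVI.2.1: XVI.1.3.2 not covered; Javaros agreement on XVI.1.2: XVI.1.3.2 not covered. → 4%.
Sum: 5% + 4% + 30% + 4% = 43%.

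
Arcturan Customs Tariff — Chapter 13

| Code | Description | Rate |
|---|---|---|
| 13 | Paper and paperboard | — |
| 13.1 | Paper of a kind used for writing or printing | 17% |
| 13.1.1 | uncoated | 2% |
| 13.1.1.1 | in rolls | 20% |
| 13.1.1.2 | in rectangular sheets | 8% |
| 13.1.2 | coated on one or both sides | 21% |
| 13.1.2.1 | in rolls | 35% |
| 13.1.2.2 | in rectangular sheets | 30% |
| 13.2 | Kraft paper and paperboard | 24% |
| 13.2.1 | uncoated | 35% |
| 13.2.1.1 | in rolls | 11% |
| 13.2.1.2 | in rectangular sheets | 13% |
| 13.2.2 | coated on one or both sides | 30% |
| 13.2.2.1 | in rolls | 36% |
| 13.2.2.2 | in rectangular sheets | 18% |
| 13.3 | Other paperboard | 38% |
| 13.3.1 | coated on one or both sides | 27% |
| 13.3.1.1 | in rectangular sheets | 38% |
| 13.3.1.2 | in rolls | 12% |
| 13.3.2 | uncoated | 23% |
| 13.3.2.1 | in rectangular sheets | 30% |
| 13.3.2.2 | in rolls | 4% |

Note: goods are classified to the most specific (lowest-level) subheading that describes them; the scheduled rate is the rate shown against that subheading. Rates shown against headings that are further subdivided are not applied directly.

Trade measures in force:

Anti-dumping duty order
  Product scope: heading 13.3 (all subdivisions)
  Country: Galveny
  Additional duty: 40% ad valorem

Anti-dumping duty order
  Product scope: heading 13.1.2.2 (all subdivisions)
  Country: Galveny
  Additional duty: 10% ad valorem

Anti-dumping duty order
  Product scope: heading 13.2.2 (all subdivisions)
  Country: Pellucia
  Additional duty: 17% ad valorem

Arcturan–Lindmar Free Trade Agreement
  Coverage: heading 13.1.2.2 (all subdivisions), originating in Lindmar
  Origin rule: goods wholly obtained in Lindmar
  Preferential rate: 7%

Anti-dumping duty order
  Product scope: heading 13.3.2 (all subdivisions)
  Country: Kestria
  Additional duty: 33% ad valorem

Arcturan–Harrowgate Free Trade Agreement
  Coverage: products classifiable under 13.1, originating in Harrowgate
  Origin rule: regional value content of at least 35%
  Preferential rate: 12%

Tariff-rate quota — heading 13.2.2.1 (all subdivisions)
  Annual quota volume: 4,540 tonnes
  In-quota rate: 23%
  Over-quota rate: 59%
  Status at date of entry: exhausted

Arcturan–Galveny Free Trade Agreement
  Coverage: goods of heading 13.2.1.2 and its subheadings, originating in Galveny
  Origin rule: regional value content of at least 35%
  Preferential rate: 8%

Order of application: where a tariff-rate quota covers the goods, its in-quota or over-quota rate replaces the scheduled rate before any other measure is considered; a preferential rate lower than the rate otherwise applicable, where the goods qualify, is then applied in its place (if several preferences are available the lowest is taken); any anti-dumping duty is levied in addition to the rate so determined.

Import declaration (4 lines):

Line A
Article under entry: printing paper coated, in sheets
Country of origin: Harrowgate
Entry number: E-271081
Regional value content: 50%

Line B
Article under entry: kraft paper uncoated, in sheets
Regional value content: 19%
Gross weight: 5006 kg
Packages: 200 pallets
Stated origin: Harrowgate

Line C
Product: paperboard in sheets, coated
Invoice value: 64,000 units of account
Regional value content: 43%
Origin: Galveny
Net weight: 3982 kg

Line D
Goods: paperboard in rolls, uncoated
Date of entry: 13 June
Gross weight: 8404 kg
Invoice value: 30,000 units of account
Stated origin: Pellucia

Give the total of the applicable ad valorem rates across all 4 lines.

Line A: printing paper → 13.1; coated → 13.1.2; in sheets → 13.1.2.2. Scheduled 30%. Harrowgate agreement on 13.1: RVC ≥ 35% → 12% available; preferential 12%. → 12%.
Line B: kraft paper → 13.2; uncoated → 13.2.1; in sheets → 13.2.1.2. Scheduled 13%. Harrowgate agreement on 13.1: 13.2.1.2 not covered. → 13%.
Line C: paperboard → 13.3; coated → 13.3.1; in sheets → 13.3.1.1. Scheduled 38%. Galveny agreement on 13.2.1.2: 13.3.1.1 not covered; anti-dumping (Galveny, 13.3): +40%; total 38% + 40% = 78%. → 78%.
Line D: paperboard → 13.3; uncoated → 13.3.2; in rolls → 13.3.2.2. Scheduled 4%. No special measure applies. → 4%.
Sum: 12% + 13% + 78% + 4% = 107%.

107%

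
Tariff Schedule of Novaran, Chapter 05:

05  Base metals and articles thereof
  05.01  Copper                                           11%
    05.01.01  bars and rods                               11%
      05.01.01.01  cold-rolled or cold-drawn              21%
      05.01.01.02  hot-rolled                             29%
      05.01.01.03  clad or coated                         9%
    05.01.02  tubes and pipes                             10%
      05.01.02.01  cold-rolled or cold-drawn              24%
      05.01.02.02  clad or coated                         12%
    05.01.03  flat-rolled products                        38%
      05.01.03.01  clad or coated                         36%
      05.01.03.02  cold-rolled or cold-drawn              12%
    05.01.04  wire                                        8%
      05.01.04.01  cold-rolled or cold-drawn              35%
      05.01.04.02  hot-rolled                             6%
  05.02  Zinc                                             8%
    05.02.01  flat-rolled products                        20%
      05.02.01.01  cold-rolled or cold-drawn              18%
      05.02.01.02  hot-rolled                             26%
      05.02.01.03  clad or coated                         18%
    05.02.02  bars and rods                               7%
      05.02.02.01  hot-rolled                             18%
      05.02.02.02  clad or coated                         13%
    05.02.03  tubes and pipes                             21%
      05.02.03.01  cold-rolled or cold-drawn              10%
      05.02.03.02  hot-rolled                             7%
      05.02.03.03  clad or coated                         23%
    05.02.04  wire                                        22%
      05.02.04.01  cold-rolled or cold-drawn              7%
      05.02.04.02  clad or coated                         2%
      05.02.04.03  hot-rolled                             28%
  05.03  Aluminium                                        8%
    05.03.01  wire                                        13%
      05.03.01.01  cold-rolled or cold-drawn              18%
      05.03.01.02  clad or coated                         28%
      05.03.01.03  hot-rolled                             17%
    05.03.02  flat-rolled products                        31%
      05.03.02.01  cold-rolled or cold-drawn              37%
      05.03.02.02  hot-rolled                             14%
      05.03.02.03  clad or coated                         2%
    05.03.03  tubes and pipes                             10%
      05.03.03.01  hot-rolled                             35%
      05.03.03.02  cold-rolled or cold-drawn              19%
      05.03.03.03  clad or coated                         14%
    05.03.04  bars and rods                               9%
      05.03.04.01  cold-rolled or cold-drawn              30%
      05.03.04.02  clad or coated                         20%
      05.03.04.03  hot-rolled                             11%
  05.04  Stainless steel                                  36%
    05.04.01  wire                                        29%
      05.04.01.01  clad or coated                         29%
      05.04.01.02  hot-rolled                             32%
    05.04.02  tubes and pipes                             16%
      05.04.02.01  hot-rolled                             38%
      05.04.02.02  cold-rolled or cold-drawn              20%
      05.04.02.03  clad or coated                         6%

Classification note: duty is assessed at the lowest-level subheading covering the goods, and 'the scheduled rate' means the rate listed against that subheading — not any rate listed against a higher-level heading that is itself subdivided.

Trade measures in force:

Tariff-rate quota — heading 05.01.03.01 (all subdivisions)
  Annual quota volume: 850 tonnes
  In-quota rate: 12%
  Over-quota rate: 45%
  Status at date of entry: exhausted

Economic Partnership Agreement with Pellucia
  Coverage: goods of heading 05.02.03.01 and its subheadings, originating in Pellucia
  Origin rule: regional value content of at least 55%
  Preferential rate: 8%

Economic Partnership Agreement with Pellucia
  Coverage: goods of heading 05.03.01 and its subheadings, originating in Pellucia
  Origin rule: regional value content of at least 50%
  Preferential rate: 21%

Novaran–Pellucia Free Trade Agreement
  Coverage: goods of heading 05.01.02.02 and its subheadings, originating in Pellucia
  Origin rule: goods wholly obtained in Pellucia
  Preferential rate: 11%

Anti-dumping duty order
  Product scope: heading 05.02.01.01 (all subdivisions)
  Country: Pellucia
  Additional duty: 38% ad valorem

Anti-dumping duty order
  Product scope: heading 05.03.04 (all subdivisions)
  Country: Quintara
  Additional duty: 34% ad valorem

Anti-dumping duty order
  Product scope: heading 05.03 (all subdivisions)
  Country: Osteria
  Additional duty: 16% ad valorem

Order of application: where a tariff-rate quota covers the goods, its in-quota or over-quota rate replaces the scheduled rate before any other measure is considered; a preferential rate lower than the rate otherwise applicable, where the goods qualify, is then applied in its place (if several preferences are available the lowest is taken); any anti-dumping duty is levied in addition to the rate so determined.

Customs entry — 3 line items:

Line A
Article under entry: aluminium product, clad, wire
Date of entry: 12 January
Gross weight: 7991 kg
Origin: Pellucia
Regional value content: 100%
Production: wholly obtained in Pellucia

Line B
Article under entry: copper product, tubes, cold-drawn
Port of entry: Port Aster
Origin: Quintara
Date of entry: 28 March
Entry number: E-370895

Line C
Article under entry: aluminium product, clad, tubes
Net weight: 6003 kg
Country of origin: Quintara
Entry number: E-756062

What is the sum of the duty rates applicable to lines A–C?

59%

Line A: aluminium → 05.03; wire → 05.03.01; clad → 05.03.01.02. Scheduled 28%. Pellucia agreement on 05.02.03.01: 05.03.01.02 not covered; Pellucia agreement on 05.03.01: RVC ≥ 50% → 21% available; Pellucia agreement on 05.01.02.02: 05.03.01.02 not covered; preferential 21%. → 21%.
Line B: copper → 05.01; tubes → 05.01.02; cold-drawn → 05.01.02.01. Scheduled 24%. No special measure applies. → 24%.
Line C: aluminium → 05.03; tubes → 05.03.03; clad → 05.03.03.03. Scheduled 14%. No special measure applies. → 14%.
Sum: 21% + 24% + 14% = 59%.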